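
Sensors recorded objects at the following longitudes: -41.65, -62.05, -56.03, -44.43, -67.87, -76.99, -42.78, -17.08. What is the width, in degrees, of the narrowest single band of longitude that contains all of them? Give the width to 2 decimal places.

Sort the longitudes: -76.99°, -67.87°, -62.05°, -56.03°, -44.43°, -42.78°, -41.65°, -17.08°.
Eastward gaps between consecutive values (wrapping around): 9.12°, 5.82°, 6.02°, 11.60°, 1.65°, 1.13°, 24.57°, 300.09°.
Largest gap = 300.09° ⇒ minimal covering band is its complement: 360° − 300.09° = 59.91°.
Band runs from -76.99° eastward to -17.08°.

59.91°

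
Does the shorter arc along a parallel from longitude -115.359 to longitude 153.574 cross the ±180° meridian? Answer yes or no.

Yes

Naïve |153.574 − -115.359| = 268.933° > 180°, so the shorter arc goes the other way round — across 180°.
Signed shortest Δλ = ((153.574 − -115.359 + 180) mod 360) − 180 = -91.067°.
Going west by 91.067° from -115.359° passes through 180° before reaching +153.574°.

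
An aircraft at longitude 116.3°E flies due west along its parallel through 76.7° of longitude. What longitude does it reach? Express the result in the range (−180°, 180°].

Start at +116.3°; shift −76.7° → +39.6°.
+39.6° already lies in (−180°, 180°].

39.6°E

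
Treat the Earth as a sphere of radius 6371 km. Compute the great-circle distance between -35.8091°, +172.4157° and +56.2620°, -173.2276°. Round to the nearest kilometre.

Δλ = -173.2276 − 172.4157 = -345.6433°; wrapped into (−180°, 180°]: 14.3567°.
Δφ = 56.2620 − -35.8091 = 92.0711°.
a = sin²(Δφ/2) + cos φ₁ · cos φ₂ · sin²(Δλ/2) = 0.525103.
c = 2·atan2(√a, √(1−a)) = 1.62102 rad → d = 6371·c ≈ 10327.54 km.

10328 km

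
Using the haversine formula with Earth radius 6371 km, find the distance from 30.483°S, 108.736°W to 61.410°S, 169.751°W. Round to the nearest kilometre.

Δλ = -169.751 − -108.736 = -61.015°.
Δφ = -61.410 − -30.483 = -30.927°.
a = sin²(Δφ/2) + cos φ₁ · cos φ₂ · sin²(Δλ/2) = 0.177367.
c = 2·atan2(√a, √(1−a)) = 0.86942 rad → d = 6371·c ≈ 5539.10 km.

5539 km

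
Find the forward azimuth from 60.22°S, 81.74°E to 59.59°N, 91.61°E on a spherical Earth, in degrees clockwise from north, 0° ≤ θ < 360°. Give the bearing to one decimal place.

5.8°

Δλ = 91.61 − 81.74 = 9.87°.
θ = atan2( sin Δλ · cos φ₂ , cos φ₁ · sin φ₂ − sin φ₁ · cos φ₂ · cos Δλ )
  = atan2(0.08677, 0.86118) = 5.753° → normalised to [0°, 360°): 5.753°.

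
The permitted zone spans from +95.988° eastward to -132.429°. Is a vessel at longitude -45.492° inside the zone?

No

Band width going east from +95.988° to -132.429°: ((-132.429 − 95.988) mod 360) = 131.583°.
Offset of -45.492° east of the west edge: ((-45.492 − 95.988) mod 360) = 218.520°.
218.520° > 131.583° ⇒ outside.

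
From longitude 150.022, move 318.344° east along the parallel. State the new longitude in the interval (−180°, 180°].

Start at +150.022°; shift +318.344° → +468.366°.
+468.366° lies outside (−180°, 180°]; subtract 360° → +108.366°.

+108.366°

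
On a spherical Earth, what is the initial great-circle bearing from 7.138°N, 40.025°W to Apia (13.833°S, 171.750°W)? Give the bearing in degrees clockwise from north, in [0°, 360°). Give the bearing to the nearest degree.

258°

Δλ = -171.750 − -40.025 = -131.725°.
θ = atan2( sin Δλ · cos φ₂ , cos φ₁ · sin φ₂ − sin φ₁ · cos φ₂ · cos Δλ )
  = atan2(-0.72470, -0.15694) = -102.219° → normalised to [0°, 360°): 257.781°.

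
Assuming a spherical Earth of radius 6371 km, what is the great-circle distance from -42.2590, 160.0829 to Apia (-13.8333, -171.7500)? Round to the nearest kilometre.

4160 km

Δλ = -171.7500 − 160.0829 = -331.8329°; wrapped into (−180°, 180°]: 28.1671°.
Δφ = -13.8333 − -42.2590 = 28.4257°.
a = sin²(Δφ/2) + cos φ₁ · cos φ₂ · sin²(Δλ/2) = 0.102835.
c = 2·atan2(√a, √(1−a)) = 0.65289 rad → d = 6371·c ≈ 4159.59 km.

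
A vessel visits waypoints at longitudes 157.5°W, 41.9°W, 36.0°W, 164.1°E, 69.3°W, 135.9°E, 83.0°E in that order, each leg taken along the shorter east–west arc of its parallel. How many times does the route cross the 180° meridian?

Leg 1: -157.5° → -41.9°, shortest Δλ = 115.6° (east) — does not cross 180°.
Leg 2: -41.9° → -36.0°, shortest Δλ = 5.9° (east) — does not cross 180°.
Leg 3: -36.0° → +164.1°, shortest Δλ = -159.9° (west) — crosses 180°.
Leg 4: +164.1° → -69.3°, shortest Δλ = 126.6° (east) — crosses 180°.
Leg 5: -69.3° → +135.9°, shortest Δλ = -154.8° (west) — crosses 180°.
Leg 6: +135.9° → +83.0°, shortest Δλ = -52.9° (west) — does not cross 180°.
Total crossings: 3.

3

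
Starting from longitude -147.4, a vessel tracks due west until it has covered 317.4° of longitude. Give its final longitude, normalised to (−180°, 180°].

Start at -147.4°; shift −317.4° → -464.8°.
-464.8° lies outside (−180°, 180°]; add 360° → -104.8°.

-104.8°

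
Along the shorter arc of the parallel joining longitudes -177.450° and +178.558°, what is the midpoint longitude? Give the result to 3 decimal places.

-179.446°

Signed shortest Δλ from -177.450° to +178.558° is -3.992°.
Midpoint longitude = -177.450° + (-3.992°)/2 = -177.450° − 1.996° = -179.446°.
(The naïve average (-177.450 + +178.558)/2 = 0.554° is on the wrong side of the globe.)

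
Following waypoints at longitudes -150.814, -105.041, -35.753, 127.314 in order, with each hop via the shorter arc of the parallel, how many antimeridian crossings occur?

0

Leg 1: -150.814° → -105.041°, shortest Δλ = 45.773° (east) — does not cross 180°.
Leg 2: -105.041° → -35.753°, shortest Δλ = 69.288° (east) — does not cross 180°.
Leg 3: -35.753° → +127.314°, shortest Δλ = 163.067° (east) — does not cross 180°.
Total crossings: 0.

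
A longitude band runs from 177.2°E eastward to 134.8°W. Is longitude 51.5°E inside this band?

No

Band width going east from +177.2° to -134.8°: ((-134.8 − 177.2) mod 360) = 48.0°.
Offset of +51.5° east of the west edge: ((51.5 − 177.2) mod 360) = 234.3°.
234.3° > 48.0° ⇒ outside.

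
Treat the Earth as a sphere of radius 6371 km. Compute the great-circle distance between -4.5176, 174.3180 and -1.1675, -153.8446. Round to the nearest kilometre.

Δλ = -153.8446 − 174.3180 = -328.1626°; wrapped into (−180°, 180°]: 31.8374°.
Δφ = -1.1675 − -4.5176 = 3.3501°.
a = sin²(Δφ/2) + cos φ₁ · cos φ₂ · sin²(Δλ/2) = 0.075831.
c = 2·atan2(√a, √(1−a)) = 0.55796 rad → d = 6371·c ≈ 3554.75 km.

3555 km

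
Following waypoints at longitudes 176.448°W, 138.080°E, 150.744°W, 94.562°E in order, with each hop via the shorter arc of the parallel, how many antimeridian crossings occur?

Leg 1: -176.448° → +138.080°, shortest Δλ = -45.472° (west) — crosses 180°.
Leg 2: +138.080° → -150.744°, shortest Δλ = 71.176° (east) — crosses 180°.
Leg 3: -150.744° → +94.562°, shortest Δλ = -114.694° (west) — crosses 180°.
Total crossings: 3.

3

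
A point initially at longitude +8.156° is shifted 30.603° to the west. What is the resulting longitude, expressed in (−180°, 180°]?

-22.447°

Start at +8.156°; shift −30.603° → -22.447°.
-22.447° already lies in (−180°, 180°].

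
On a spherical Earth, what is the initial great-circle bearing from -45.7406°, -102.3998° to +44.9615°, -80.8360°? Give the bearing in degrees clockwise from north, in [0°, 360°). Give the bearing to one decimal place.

15.1°

Δλ = -80.8360 − -102.3998 = 21.5638°.
θ = atan2( sin Δλ · cos φ₂ , cos φ₁ · sin φ₂ − sin φ₁ · cos φ₂ · cos Δλ )
  = atan2(0.26006, 0.96446) = 15.091° → normalised to [0°, 360°): 15.091°.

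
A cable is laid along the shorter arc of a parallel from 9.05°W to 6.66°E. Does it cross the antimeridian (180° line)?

Signed shortest Δλ = ((6.66 − -9.05 + 180) mod 360) − 180 = 15.71°.
Going east by 15.71° from -9.05° reaches +6.66° without touching 180°.

No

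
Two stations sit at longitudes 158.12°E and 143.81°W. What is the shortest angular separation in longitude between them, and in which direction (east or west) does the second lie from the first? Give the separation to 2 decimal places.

Raw difference: -143.81 − 158.12 = -301.93°.
Normalise into (−180°, 180°]: -301.93° + 360° = 58.07°.
Positive ⇒ the second point lies to the east; separation 58.07°.

58.07° east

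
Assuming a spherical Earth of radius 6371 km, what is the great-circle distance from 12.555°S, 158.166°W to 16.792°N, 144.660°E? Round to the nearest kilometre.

Δλ = 144.660 − -158.166 = 302.826°; wrapped into (−180°, 180°]: -57.174°.
Δφ = 16.792 − -12.555 = 29.347°.
a = sin²(Δφ/2) + cos φ₁ · cos φ₂ · sin²(Δλ/2) = 0.278117.
c = 2·atan2(√a, √(1−a)) = 1.11100 rad → d = 6371·c ≈ 7078.18 km.

7078 km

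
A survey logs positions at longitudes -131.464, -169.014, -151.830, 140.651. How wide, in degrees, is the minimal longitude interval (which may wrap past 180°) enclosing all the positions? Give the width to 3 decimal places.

Sort the longitudes: -169.014°, -151.830°, -131.464°, +140.651°.
Eastward gaps between consecutive values (wrapping around): 17.184°, 20.366°, 272.115°, 50.335°.
Largest gap = 272.115° ⇒ minimal covering band is its complement: 360° − 272.115° = 87.885°.
Band runs from +140.651° eastward to -131.464°, crossing the antimeridian.

87.885°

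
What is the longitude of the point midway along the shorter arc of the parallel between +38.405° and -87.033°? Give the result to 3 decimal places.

Signed shortest Δλ from +38.405° to -87.033° is -125.438°.
Midpoint longitude = +38.405° + (-125.438°)/2 = +38.405° − 62.719° = -24.314°.

-24.314°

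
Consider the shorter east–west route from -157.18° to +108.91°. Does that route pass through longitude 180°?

Yes

Naïve |108.91 − -157.18| = 266.09° > 180°, so the shorter arc goes the other way round — across 180°.
Signed shortest Δλ = ((108.91 − -157.18 + 180) mod 360) − 180 = -93.91°.
Going west by 93.91° from -157.18° passes through 180° before reaching +108.91°.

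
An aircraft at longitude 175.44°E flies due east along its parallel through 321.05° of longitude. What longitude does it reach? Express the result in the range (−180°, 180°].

136.49°E

Start at +175.44°; shift +321.05° → +496.49°.
+496.49° lies outside (−180°, 180°]; subtract 360° → +136.49°.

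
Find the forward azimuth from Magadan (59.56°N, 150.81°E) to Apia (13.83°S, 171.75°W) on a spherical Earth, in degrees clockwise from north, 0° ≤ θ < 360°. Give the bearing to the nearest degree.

143°

Δλ = -171.75 − 150.81 = -322.56°; wrapped into (−180°, 180°]: 37.44°.
θ = atan2( sin Δλ · cos φ₂ , cos φ₁ · sin φ₂ − sin φ₁ · cos φ₂ · cos Δλ )
  = atan2(0.59031, -0.78581) = 143.086° → normalised to [0°, 360°): 143.086°.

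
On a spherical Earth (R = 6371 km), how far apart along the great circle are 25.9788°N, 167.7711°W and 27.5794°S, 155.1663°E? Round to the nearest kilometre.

7154 km

Δλ = 155.1663 − -167.7711 = 322.9374°; wrapped into (−180°, 180°]: -37.0626°.
Δφ = -27.5794 − 25.9788 = -53.5582°.
a = sin²(Δφ/2) + cos φ₁ · cos φ₂ · sin²(Δλ/2) = 0.283484.
c = 2·atan2(√a, √(1−a)) = 1.12294 rad → d = 6371·c ≈ 7154.26 km.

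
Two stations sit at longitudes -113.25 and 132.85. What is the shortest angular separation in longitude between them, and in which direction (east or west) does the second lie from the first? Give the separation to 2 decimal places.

Raw difference: 132.85 − -113.25 = 246.1°.
Normalise into (−180°, 180°]: 246.1° − 360° = -113.9°.
Negative ⇒ the second point lies to the west; separation 113.90°.

113.90° west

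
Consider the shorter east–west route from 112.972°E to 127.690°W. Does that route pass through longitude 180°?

Yes

Naïve |-127.690 − 112.972| = 240.662° > 180°, so the shorter arc goes the other way round — across 180°.
Signed shortest Δλ = ((-127.690 − 112.972 + 180) mod 360) − 180 = 119.338°.
Going east by 119.338° from +112.972° passes through 180° before reaching -127.690°.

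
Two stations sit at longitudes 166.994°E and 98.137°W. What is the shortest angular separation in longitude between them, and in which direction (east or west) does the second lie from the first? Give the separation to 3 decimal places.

Raw difference: -98.137 − 166.994 = -265.131°.
Normalise into (−180°, 180°]: -265.131° + 360° = 94.869°.
Positive ⇒ the second point lies to the east; separation 94.869°.

94.869° east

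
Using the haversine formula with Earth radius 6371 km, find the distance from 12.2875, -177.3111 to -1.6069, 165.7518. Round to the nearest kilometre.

Δλ = 165.7518 − -177.3111 = 343.0629°; wrapped into (−180°, 180°]: -16.9371°.
Δφ = -1.6069 − 12.2875 = -13.8944°.
a = sin²(Δφ/2) + cos φ₁ · cos φ₂ · sin²(Δλ/2) = 0.035812.
c = 2·atan2(√a, √(1−a)) = 0.38078 rad → d = 6371·c ≈ 2425.94 km.

2426 km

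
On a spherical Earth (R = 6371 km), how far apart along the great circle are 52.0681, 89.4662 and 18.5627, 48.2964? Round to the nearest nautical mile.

Δλ = 48.2964 − 89.4662 = -41.1698°.
Δφ = 18.5627 − 52.0681 = -33.5054°.
a = sin²(Δφ/2) + cos φ₁ · cos φ₂ · sin²(Δλ/2) = 0.155121.
c = 2·atan2(√a, √(1−a)) = 0.80964 rad → d = 6371·c ≈ 5158.23 km ≈ 2785.22 nmi.

2785 nmi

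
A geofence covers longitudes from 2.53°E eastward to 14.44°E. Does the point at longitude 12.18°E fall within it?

Band width going east from +2.53° to +14.44°: ((14.44 − 2.53) mod 360) = 11.91°.
Offset of +12.18° east of the west edge: ((12.18 − 2.53) mod 360) = 9.65°.
9.65° ≤ 11.91° ⇒ inside.

Yes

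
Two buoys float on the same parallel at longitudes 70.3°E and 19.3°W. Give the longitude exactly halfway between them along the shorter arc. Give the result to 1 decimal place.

25.5°E

Signed shortest Δλ from +70.3° to -19.3° is -89.6°.
Midpoint longitude = +70.3° + (-89.6°)/2 = +70.3° − 44.8° = +25.5°.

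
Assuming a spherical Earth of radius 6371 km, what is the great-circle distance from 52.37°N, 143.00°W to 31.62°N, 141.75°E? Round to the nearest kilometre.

Δλ = 141.75 − -143.00 = 284.75°; wrapped into (−180°, 180°]: -75.25°.
Δφ = 31.62 − 52.37 = -20.75°.
a = sin²(Δφ/2) + cos φ₁ · cos φ₂ · sin²(Δλ/2) = 0.226206.
c = 2·atan2(√a, √(1−a)) = 0.99132 rad → d = 6371·c ≈ 6315.68 km.

6316 km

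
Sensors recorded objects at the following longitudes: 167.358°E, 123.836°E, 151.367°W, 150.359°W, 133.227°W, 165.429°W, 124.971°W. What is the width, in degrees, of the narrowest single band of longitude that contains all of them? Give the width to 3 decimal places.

111.193°

Sort the longitudes: -165.429°, -151.367°, -150.359°, -133.227°, -124.971°, +123.836°, +167.358°.
Eastward gaps between consecutive values (wrapping around): 14.062°, 1.008°, 17.132°, 8.256°, 248.807°, 43.522°, 27.213°.
Largest gap = 248.807° ⇒ minimal covering band is its complement: 360° − 248.807° = 111.193°.
Band runs from +123.836° eastward to -124.971°, crossing the antimeridian.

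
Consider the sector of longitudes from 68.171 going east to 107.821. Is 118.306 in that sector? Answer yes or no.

No

Band width going east from +68.171° to +107.821°: ((107.821 − 68.171) mod 360) = 39.650°.
Offset of +118.306° east of the west edge: ((118.306 − 68.171) mod 360) = 50.135°.
50.135° > 39.650° ⇒ outside.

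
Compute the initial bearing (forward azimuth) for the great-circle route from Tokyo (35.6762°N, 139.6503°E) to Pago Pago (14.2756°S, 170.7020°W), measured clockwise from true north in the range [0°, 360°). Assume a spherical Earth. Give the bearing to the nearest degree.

127°

Δλ = -170.7020 − 139.6503 = -310.3523°; wrapped into (−180°, 180°]: 49.6477°.
θ = atan2( sin Δλ · cos φ₂ , cos φ₁ · sin φ₂ − sin φ₁ · cos φ₂ · cos Δλ )
  = atan2(0.73855, -0.56626) = 127.478° → normalised to [0°, 360°): 127.478°.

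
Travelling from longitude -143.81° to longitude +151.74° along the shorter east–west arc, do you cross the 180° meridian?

Naïve |151.74 − -143.81| = 295.55° > 180°, so the shorter arc goes the other way round — across 180°.
Signed shortest Δλ = ((151.74 − -143.81 + 180) mod 360) − 180 = -64.45°.
Going west by 64.45° from -143.81° passes through 180° before reaching +151.74°.

Yes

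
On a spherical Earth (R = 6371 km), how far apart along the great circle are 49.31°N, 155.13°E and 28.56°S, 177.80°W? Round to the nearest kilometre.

9065 km

Δλ = -177.80 − 155.13 = -332.93°; wrapped into (−180°, 180°]: 27.07°.
Δφ = -28.56 − 49.31 = -77.87°.
a = sin²(Δφ/2) + cos φ₁ · cos φ₂ · sin²(Δλ/2) = 0.426300.
c = 2·atan2(√a, √(1−a)) = 1.42286 rad → d = 6371·c ≈ 9065.03 km.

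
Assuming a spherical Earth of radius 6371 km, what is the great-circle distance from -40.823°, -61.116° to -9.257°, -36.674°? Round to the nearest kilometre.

Δλ = -36.674 − -61.116 = 24.442°.
Δφ = -9.257 − -40.823 = 31.566°.
a = sin²(Δφ/2) + cos φ₁ · cos φ₂ · sin²(Δλ/2) = 0.107448.
c = 2·atan2(√a, √(1−a)) = 0.66793 rad → d = 6371·c ≈ 4255.41 km.

4255 km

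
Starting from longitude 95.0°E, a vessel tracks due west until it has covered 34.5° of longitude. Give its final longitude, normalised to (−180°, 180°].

60.5°E

Start at +95.0°; shift −34.5° → +60.5°.
+60.5° already lies in (−180°, 180°].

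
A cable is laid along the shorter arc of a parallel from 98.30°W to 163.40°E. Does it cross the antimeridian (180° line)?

Yes

Naïve |163.40 − -98.30| = 261.7° > 180°, so the shorter arc goes the other way round — across 180°.
Signed shortest Δλ = ((163.40 − -98.30 + 180) mod 360) − 180 = -98.3°.
Going west by 98.3° from -98.30° passes through 180° before reaching +163.40°.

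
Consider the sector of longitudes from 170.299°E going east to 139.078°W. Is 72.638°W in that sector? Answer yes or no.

Band width going east from +170.299° to -139.078°: ((-139.078 − 170.299) mod 360) = 50.623°.
Offset of -72.638° east of the west edge: ((-72.638 − 170.299) mod 360) = 117.063°.
117.063° > 50.623° ⇒ outside.

No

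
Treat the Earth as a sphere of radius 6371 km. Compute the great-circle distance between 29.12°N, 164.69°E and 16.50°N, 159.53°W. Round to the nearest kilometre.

3907 km

Δλ = -159.53 − 164.69 = -324.22°; wrapped into (−180°, 180°]: 35.78°.
Δφ = 16.50 − 29.12 = -12.62°.
a = sin²(Δφ/2) + cos φ₁ · cos φ₂ · sin²(Δλ/2) = 0.091123.
c = 2·atan2(√a, √(1−a)) = 0.61330 rad → d = 6371·c ≈ 3907.33 km.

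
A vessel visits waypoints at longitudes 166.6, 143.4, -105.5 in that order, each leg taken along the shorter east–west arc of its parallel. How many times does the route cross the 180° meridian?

1

Leg 1: +166.6° → +143.4°, shortest Δλ = -23.2° (west) — does not cross 180°.
Leg 2: +143.4° → -105.5°, shortest Δλ = 111.1° (east) — crosses 180°.
Total crossings: 1.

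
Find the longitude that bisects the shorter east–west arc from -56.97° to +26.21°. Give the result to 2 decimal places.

-15.38°

Signed shortest Δλ from -56.97° to +26.21° is +83.18°.
Midpoint longitude = -56.97° + (+83.18°)/2 = -56.97° + 41.59° = -15.38°.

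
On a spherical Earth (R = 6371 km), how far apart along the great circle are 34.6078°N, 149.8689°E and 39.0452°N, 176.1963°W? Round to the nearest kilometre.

Δλ = -176.1963 − 149.8689 = -326.0652°; wrapped into (−180°, 180°]: 33.9348°.
Δφ = 39.0452 − 34.6078 = 4.4374°.
a = sin²(Δφ/2) + cos φ₁ · cos φ₂ · sin²(Δλ/2) = 0.055938.
c = 2·atan2(√a, √(1−a)) = 0.47755 rad → d = 6371·c ≈ 3042.45 km.

3042 km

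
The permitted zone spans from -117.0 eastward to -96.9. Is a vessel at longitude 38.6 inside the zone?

Band width going east from -117.0° to -96.9°: ((-96.9 − -117.0) mod 360) = 20.1°.
Offset of +38.6° east of the west edge: ((38.6 − -117.0) mod 360) = 155.6°.
155.6° > 20.1° ⇒ outside.

No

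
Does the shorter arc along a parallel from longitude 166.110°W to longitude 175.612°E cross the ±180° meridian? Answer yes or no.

Naïve |175.612 − -166.110| = 341.722° > 180°, so the shorter arc goes the other way round — across 180°.
Signed shortest Δλ = ((175.612 − -166.110 + 180) mod 360) − 180 = -18.278°.
Going west by 18.278° from -166.110° passes through 180° before reaching +175.612°.

Yes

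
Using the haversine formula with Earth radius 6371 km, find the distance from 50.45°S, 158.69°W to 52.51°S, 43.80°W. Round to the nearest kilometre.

Δλ = -43.80 − -158.69 = 114.89°.
Δφ = -52.51 − -50.45 = -2.06°.
a = sin²(Δφ/2) + cos φ₁ · cos φ₂ · sin²(Δλ/2) = 0.275648.
c = 2·atan2(√a, √(1−a)) = 1.10548 rad → d = 6371·c ≈ 7043.02 km.

7043 km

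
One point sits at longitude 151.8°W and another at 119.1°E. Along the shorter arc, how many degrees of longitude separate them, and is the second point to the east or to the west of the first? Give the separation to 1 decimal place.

89.1° west

Raw difference: 119.1 − -151.8 = 270.9°.
Normalise into (−180°, 180°]: 270.9° − 360° = -89.1°.
Negative ⇒ the second point lies to the west; separation 89.1°.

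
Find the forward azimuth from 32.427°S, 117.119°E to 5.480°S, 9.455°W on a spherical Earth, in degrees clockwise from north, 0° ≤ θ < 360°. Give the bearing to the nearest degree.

243°

Δλ = -9.455 − 117.119 = -126.574°.
θ = atan2( sin Δλ · cos φ₂ , cos φ₁ · sin φ₂ − sin φ₁ · cos φ₂ · cos Δλ )
  = atan2(-0.79942, -0.39866) = -116.505° → normalised to [0°, 360°): 243.495°.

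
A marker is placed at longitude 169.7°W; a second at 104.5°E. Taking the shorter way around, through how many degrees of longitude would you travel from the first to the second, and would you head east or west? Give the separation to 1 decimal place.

85.8° west

Raw difference: 104.5 − -169.7 = 274.2°.
Normalise into (−180°, 180°]: 274.2° − 360° = -85.8°.
Negative ⇒ the second point lies to the west; separation 85.8°.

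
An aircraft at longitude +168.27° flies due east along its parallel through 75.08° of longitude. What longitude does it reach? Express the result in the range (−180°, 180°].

Start at +168.27°; shift +75.08° → +243.35°.
+243.35° lies outside (−180°, 180°]; subtract 360° → -116.65°.

-116.65°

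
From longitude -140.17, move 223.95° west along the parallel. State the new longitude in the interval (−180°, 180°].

Start at -140.17°; shift −223.95° → -364.12°.
-364.12° lies outside (−180°, 180°]; add 360° → -4.12°.

-4.12°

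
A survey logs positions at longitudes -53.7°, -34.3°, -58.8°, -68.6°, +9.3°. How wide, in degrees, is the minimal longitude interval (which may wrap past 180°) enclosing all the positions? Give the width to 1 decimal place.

77.9°

Sort the longitudes: -68.6°, -58.8°, -53.7°, -34.3°, +9.3°.
Eastward gaps between consecutive values (wrapping around): 9.8°, 5.1°, 19.4°, 43.6°, 282.1°.
Largest gap = 282.1° ⇒ minimal covering band is its complement: 360° − 282.1° = 77.9°.
Band runs from -68.6° eastward to +9.3°.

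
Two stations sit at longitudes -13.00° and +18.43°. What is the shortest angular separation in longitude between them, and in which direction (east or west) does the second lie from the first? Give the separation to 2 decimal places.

Raw difference: 18.43 − -13.00 = 31.43°.
Normalise into (−180°, 180°]: 31.43° stays 31.43°.
Positive ⇒ the second point lies to the east; separation 31.43°.

31.43° east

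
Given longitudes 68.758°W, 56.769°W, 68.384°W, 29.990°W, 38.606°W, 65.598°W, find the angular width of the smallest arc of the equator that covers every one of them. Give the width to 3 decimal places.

Sort the longitudes: -68.758°, -68.384°, -65.598°, -56.769°, -38.606°, -29.990°.
Eastward gaps between consecutive values (wrapping around): 0.374°, 2.786°, 8.829°, 18.163°, 8.616°, 321.232°.
Largest gap = 321.232° ⇒ minimal covering band is its complement: 360° − 321.232° = 38.768°.
Band runs from -68.758° eastward to -29.990°.

38.768°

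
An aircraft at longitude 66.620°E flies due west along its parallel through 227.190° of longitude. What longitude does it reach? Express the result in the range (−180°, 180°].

Start at +66.620°; shift −227.190° → -160.570°.
-160.570° already lies in (−180°, 180°].

160.570°W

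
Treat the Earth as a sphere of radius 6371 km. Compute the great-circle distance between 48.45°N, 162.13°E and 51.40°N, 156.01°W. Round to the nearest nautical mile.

Δλ = -156.01 − 162.13 = -318.14°; wrapped into (−180°, 180°]: 41.86°.
Δφ = 51.40 − 48.45 = 2.95°.
a = sin²(Δφ/2) + cos φ₁ · cos φ₂ · sin²(Δλ/2) = 0.053468.
c = 2·atan2(√a, √(1−a)) = 0.46669 rad → d = 6371·c ≈ 2973.27 km ≈ 1605.44 nmi.

1605 nmi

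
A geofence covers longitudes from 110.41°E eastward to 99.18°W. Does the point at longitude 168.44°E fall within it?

Yes

Band width going east from +110.41° to -99.18°: ((-99.18 − 110.41) mod 360) = 150.41°.
Offset of +168.44° east of the west edge: ((168.44 − 110.41) mod 360) = 58.03°.
58.03° ≤ 150.41° ⇒ inside.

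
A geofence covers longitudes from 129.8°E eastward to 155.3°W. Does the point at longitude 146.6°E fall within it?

Yes

Band width going east from +129.8° to -155.3°: ((-155.3 − 129.8) mod 360) = 74.9°.
Offset of +146.6° east of the west edge: ((146.6 − 129.8) mod 360) = 16.8°.
16.8° ≤ 74.9° ⇒ inside.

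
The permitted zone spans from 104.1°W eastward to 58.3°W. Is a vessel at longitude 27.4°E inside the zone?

Band width going east from -104.1° to -58.3°: ((-58.3 − -104.1) mod 360) = 45.8°.
Offset of +27.4° east of the west edge: ((27.4 − -104.1) mod 360) = 131.5°.
131.5° > 45.8° ⇒ outside.

No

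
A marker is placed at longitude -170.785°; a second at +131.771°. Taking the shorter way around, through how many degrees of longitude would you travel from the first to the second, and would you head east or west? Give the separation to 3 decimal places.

Raw difference: 131.771 − -170.785 = 302.556°.
Normalise into (−180°, 180°]: 302.556° − 360° = -57.444°.
Negative ⇒ the second point lies to the west; separation 57.444°.

57.444° west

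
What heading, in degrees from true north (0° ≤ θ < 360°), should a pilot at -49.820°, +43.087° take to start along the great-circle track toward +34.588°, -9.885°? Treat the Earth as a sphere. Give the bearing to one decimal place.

318.6°

Δλ = -9.885 − 43.087 = -52.972°.
θ = atan2( sin Δλ · cos φ₂ , cos φ₁ · sin φ₂ − sin φ₁ · cos φ₂ · cos Δλ )
  = atan2(-0.65724, 0.74503) = -41.417° → normalised to [0°, 360°): 318.583°.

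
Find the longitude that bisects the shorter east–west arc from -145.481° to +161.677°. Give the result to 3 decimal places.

Signed shortest Δλ from -145.481° to +161.677° is -52.842°.
Midpoint longitude = -145.481° + (-52.842°)/2 = -145.481° − 26.421° = -171.902°.
(The naïve average (-145.481 + +161.677)/2 = 8.098° is on the wrong side of the globe.)

-171.902°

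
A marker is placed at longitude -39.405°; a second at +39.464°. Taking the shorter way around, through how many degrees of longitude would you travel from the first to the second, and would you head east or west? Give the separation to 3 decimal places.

Raw difference: 39.464 − -39.405 = 78.869°.
Normalise into (−180°, 180°]: 78.869° stays 78.869°.
Positive ⇒ the second point lies to the east; separation 78.869°.

78.869° east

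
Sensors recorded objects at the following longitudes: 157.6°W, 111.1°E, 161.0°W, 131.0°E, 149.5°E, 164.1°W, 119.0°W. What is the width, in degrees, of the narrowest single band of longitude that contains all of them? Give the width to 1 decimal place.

129.9°

Sort the longitudes: -164.1°, -161.0°, -157.6°, -119.0°, +111.1°, +131.0°, +149.5°.
Eastward gaps between consecutive values (wrapping around): 3.1°, 3.4°, 38.6°, 230.1°, 19.9°, 18.5°, 46.4°.
Largest gap = 230.1° ⇒ minimal covering band is its complement: 360° − 230.1° = 129.9°.
Band runs from +111.1° eastward to -119.0°, crossing the antimeridian.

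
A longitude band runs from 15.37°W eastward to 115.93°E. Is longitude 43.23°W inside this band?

Band width going east from -15.37° to +115.93°: ((115.93 − -15.37) mod 360) = 131.30°.
Offset of -43.23° east of the west edge: ((-43.23 − -15.37) mod 360) = 332.14°.
332.14° > 131.30° ⇒ outside.

No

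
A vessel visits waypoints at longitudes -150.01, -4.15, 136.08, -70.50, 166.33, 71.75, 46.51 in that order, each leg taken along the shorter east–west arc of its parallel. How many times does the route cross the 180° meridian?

Leg 1: -150.01° → -4.15°, shortest Δλ = 145.86° (east) — does not cross 180°.
Leg 2: -4.15° → +136.08°, shortest Δλ = 140.23° (east) — does not cross 180°.
Leg 3: +136.08° → -70.50°, shortest Δλ = 153.42° (east) — crosses 180°.
Leg 4: -70.50° → +166.33°, shortest Δλ = -123.17° (west) — crosses 180°.
Leg 5: +166.33° → +71.75°, shortest Δλ = -94.58° (west) — does not cross 180°.
Leg 6: +71.75° → +46.51°, shortest Δλ = -25.24° (west) — does not cross 180°.
Total crossings: 2.

2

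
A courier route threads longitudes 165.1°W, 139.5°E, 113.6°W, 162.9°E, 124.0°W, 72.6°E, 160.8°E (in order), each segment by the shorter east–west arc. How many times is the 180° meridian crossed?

Leg 1: -165.1° → +139.5°, shortest Δλ = -55.4° (west) — crosses 180°.
Leg 2: +139.5° → -113.6°, shortest Δλ = 106.9° (east) — crosses 180°.
Leg 3: -113.6° → +162.9°, shortest Δλ = -83.5° (west) — crosses 180°.
Leg 4: +162.9° → -124.0°, shortest Δλ = 73.1° (east) — crosses 180°.
Leg 5: -124.0° → +72.6°, shortest Δλ = -163.4° (west) — crosses 180°.
Leg 6: +72.6° → +160.8°, shortest Δλ = 88.2° (east) — does not cross 180°.
Total crossings: 5.

5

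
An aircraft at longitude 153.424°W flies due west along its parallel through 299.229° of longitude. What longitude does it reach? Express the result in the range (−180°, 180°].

Start at -153.424°; shift −299.229° → -452.653°.
-452.653° lies outside (−180°, 180°]; add 360° → -92.653°.

92.653°W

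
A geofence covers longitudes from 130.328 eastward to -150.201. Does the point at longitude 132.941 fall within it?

Yes

Band width going east from +130.328° to -150.201°: ((-150.201 − 130.328) mod 360) = 79.471°.
Offset of +132.941° east of the west edge: ((132.941 − 130.328) mod 360) = 2.613°.
2.613° ≤ 79.471° ⇒ inside.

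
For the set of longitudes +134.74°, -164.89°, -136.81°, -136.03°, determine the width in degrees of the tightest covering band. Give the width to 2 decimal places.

Sort the longitudes: -164.89°, -136.81°, -136.03°, +134.74°.
Eastward gaps between consecutive values (wrapping around): 28.08°, 0.78°, 270.77°, 60.37°.
Largest gap = 270.77° ⇒ minimal covering band is its complement: 360° − 270.77° = 89.23°.
Band runs from +134.74° eastward to -136.03°, crossing the antimeridian.

89.23°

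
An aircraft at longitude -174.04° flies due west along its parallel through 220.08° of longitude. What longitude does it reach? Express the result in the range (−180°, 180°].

-34.12°

Start at -174.04°; shift −220.08° → -394.12°.
-394.12° lies outside (−180°, 180°]; add 360° → -34.12°.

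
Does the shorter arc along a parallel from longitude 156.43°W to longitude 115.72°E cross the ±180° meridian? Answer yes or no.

Naïve |115.72 − -156.43| = 272.15° > 180°, so the shorter arc goes the other way round — across 180°.
Signed shortest Δλ = ((115.72 − -156.43 + 180) mod 360) − 180 = -87.85°.
Going west by 87.85° from -156.43° passes through 180° before reaching +115.72°.

Yes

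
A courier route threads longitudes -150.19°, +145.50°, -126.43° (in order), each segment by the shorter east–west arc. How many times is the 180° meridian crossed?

Leg 1: -150.19° → +145.50°, shortest Δλ = -64.31° (west) — crosses 180°.
Leg 2: +145.50° → -126.43°, shortest Δλ = 88.07° (east) — crosses 180°.
Total crossings: 2.

2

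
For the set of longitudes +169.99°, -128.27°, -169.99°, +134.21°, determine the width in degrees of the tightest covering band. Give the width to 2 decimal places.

Sort the longitudes: -169.99°, -128.27°, +134.21°, +169.99°.
Eastward gaps between consecutive values (wrapping around): 41.72°, 262.48°, 35.78°, 20.02°.
Largest gap = 262.48° ⇒ minimal covering band is its complement: 360° − 262.48° = 97.52°.
Band runs from +134.21° eastward to -128.27°, crossing the antimeridian.

97.52°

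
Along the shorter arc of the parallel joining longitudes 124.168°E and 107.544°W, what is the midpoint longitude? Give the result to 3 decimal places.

171.688°W

Signed shortest Δλ from +124.168° to -107.544° is +128.288°.
Midpoint longitude = +124.168° + (+128.288°)/2 = +124.168° + 64.144° = +188.312°.
Normalise into (−180°, 180°]: -171.688°.
(The naïve average (+124.168 + -107.544)/2 = 8.312° is on the wrong side of the globe.)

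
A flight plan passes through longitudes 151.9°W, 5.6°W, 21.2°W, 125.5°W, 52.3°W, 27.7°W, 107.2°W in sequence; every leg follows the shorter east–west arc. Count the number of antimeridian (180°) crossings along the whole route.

0

Leg 1: -151.9° → -5.6°, shortest Δλ = 146.3° (east) — does not cross 180°.
Leg 2: -5.6° → -21.2°, shortest Δλ = -15.6° (west) — does not cross 180°.
Leg 3: -21.2° → -125.5°, shortest Δλ = -104.3° (west) — does not cross 180°.
Leg 4: -125.5° → -52.3°, shortest Δλ = 73.2° (east) — does not cross 180°.
Leg 5: -52.3° → -27.7°, shortest Δλ = 24.6° (east) — does not cross 180°.
Leg 6: -27.7° → -107.2°, shortest Δλ = -79.5° (west) — does not cross 180°.
Total crossings: 0.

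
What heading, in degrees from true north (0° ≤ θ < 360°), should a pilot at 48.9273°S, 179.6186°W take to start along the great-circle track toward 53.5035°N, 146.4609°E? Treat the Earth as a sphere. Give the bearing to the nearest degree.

Δλ = 146.4609 − -179.6186 = 326.0795°; wrapped into (−180°, 180°]: -33.9205°.
θ = atan2( sin Δλ · cos φ₂ , cos φ₁ · sin φ₂ − sin φ₁ · cos φ₂ · cos Δλ )
  = atan2(-0.33191, 0.90025) = -20.238° → normalised to [0°, 360°): 339.762°.

340°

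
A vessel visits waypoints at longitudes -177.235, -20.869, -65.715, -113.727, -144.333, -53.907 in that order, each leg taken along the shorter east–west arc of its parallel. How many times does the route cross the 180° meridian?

Leg 1: -177.235° → -20.869°, shortest Δλ = 156.366° (east) — does not cross 180°.
Leg 2: -20.869° → -65.715°, shortest Δλ = -44.846° (west) — does not cross 180°.
Leg 3: -65.715° → -113.727°, shortest Δλ = -48.012° (west) — does not cross 180°.
Leg 4: -113.727° → -144.333°, shortest Δλ = -30.606° (west) — does not cross 180°.
Leg 5: -144.333° → -53.907°, shortest Δλ = 90.426° (east) — does not cross 180°.
Total crossings: 0.

0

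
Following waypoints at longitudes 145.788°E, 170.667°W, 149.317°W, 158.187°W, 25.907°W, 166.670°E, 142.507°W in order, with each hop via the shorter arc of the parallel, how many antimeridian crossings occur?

3

Leg 1: +145.788° → -170.667°, shortest Δλ = 43.545° (east) — crosses 180°.
Leg 2: -170.667° → -149.317°, shortest Δλ = 21.35° (east) — does not cross 180°.
Leg 3: -149.317° → -158.187°, shortest Δλ = -8.87° (west) — does not cross 180°.
Leg 4: -158.187° → -25.907°, shortest Δλ = 132.28° (east) — does not cross 180°.
Leg 5: -25.907° → +166.670°, shortest Δλ = -167.423° (west) — crosses 180°.
Leg 6: +166.670° → -142.507°, shortest Δλ = 50.823° (east) — crosses 180°.
Total crossings: 3.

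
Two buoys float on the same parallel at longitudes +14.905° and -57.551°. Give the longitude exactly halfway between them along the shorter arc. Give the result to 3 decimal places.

Signed shortest Δλ from +14.905° to -57.551° is -72.456°.
Midpoint longitude = +14.905° + (-72.456°)/2 = +14.905° − 36.228° = -21.323°.

-21.323°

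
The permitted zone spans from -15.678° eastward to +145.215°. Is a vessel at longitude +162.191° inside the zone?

Band width going east from -15.678° to +145.215°: ((145.215 − -15.678) mod 360) = 160.893°.
Offset of +162.191° east of the west edge: ((162.191 − -15.678) mod 360) = 177.869°.
177.869° > 160.893° ⇒ outside.

No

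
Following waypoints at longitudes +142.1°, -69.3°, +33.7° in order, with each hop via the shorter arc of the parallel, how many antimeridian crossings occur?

1

Leg 1: +142.1° → -69.3°, shortest Δλ = 148.6° (east) — crosses 180°.
Leg 2: -69.3° → +33.7°, shortest Δλ = 103.0° (east) — does not cross 180°.
Total crossings: 1.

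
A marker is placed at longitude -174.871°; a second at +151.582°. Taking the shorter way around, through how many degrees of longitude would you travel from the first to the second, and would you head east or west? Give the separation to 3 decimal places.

Raw difference: 151.582 − -174.871 = 326.453°.
Normalise into (−180°, 180°]: 326.453° − 360° = -33.547°.
Negative ⇒ the second point lies to the west; separation 33.547°.

33.547° west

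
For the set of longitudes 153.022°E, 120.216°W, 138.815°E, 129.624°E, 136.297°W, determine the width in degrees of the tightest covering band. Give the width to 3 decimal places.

Sort the longitudes: -136.297°, -120.216°, +129.624°, +138.815°, +153.022°.
Eastward gaps between consecutive values (wrapping around): 16.081°, 249.840°, 9.191°, 14.207°, 70.681°.
Largest gap = 249.840° ⇒ minimal covering band is its complement: 360° − 249.840° = 110.160°.
Band runs from +129.624° eastward to -120.216°, crossing the antimeridian.

110.160°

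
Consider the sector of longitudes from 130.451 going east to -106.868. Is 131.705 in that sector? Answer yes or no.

Yes

Band width going east from +130.451° to -106.868°: ((-106.868 − 130.451) mod 360) = 122.681°.
Offset of +131.705° east of the west edge: ((131.705 − 130.451) mod 360) = 1.254°.
1.254° ≤ 122.681° ⇒ inside.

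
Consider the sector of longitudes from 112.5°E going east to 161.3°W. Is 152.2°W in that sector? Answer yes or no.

Band width going east from +112.5° to -161.3°: ((-161.3 − 112.5) mod 360) = 86.2°.
Offset of -152.2° east of the west edge: ((-152.2 − 112.5) mod 360) = 95.3°.
95.3° > 86.2° ⇒ outside.

No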